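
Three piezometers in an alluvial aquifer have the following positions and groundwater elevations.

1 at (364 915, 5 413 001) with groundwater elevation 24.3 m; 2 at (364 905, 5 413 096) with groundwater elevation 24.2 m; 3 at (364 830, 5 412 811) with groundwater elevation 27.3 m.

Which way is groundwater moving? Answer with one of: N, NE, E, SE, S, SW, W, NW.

Taking 1 as reference: 2−1 = (-10, 95, -0.1); 3−1 = (-85, -190, +3.0).
Determinant of the coordinate differences = (-10)·(-190) − (-85)·95 = 9975.
∂h/∂x = [(-0.1)·(-190) − (+3.0)·95] / 9975 = -0.02667
∂h/∂y = [(-10)·(+3.0) − (-85)·(-0.1)] / 9975 = -0.003860
Flow = −∇h = (+0.02667 east, +0.003860 north), which points east.

E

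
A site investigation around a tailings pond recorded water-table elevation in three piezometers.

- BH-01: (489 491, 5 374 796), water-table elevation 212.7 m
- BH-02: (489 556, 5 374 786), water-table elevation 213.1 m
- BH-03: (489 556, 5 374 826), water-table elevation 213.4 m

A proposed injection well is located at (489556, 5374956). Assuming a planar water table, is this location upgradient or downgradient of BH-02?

Three-point gradient (reference BH-01): Δ to BH-02 = (65, -10, +0.4), Δ to BH-03 = (65, 30, +0.7).
∂h/∂x = +0.007308, ∂h/∂y = +0.007500 (det = 2600).
Head at (489556, 5374956) = 212.7 + (+0.007308)·(65) + (+0.007500)·(160) = 214.38 m.
That is higher than the 213.1 m at BH-02, so the point is upgradient.

upgradient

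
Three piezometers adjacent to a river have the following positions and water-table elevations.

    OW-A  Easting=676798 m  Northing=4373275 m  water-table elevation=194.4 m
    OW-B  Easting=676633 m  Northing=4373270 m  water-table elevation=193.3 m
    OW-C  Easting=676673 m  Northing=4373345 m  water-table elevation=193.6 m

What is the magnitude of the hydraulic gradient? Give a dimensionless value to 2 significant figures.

Three-point gradient (reference OW-A): Δ to OW-B = (-165, -5, -1.1), Δ to OW-C = (-125, 70, -0.8).
∂h/∂x = +0.006653, ∂h/∂y = +0.0004517 (det = -12175).
|∇h| = √(0.006653² + 0.0004517²) = 0.006668

0.0067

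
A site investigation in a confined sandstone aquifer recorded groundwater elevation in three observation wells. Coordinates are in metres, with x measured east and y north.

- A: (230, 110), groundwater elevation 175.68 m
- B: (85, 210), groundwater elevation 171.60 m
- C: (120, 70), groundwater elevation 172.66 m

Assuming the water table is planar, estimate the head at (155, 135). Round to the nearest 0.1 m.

173.6 m

Taking A as reference: B−A = (-145, 100, -4.08); C−A = (-110, -40, -3.02).
Determinant of the coordinate differences = (-145)·(-40) − (-110)·100 = 16800.
∂h/∂x = [(-4.08)·(-40) − (-3.02)·100] / 16800 = +0.02769
∂h/∂y = [(-145)·(-3.02) − (-110)·(-4.08)] / 16800 = -0.0006488
h(155, 135) = 175.68 + (+0.02769)·(-75) + (-0.0006488)·(25) = 175.68 -2.077 -0.016 = 173.587 m.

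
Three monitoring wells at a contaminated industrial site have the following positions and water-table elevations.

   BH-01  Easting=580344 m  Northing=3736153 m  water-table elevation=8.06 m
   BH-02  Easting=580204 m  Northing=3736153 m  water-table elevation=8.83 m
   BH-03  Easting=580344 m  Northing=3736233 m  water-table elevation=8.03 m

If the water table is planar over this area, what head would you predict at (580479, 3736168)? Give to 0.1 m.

∂h/∂x = (8.83 − 8.06) / (580204 − 580344) = -0.005500
∂h/∂y = (8.03 − 8.06) / (3736233 − 3736153) = -0.0003750
h(580479, 3736168) = 8.06 + (-0.005500)·(135) + (-0.0003750)·(15) = 8.06 -0.742 -0.006 = 7.312 m.

7.3 m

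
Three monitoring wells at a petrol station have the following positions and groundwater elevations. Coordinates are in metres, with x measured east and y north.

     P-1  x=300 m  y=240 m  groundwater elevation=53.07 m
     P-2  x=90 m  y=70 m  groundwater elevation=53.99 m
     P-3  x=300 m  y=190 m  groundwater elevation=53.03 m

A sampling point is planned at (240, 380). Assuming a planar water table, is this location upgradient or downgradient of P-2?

Three-point gradient (reference P-1): Δ to P-2 = (-210, -170, +0.92), Δ to P-3 = (0, -50, -0.04).
∂h/∂x = -0.005029, ∂h/∂y = +0.0008000 (det = 10500).
Head at (240, 380) = 53.07 + (-0.005029)·(-60) + (+0.0008000)·(140) = 53.48 m.
That is lower than the 53.99 m at P-2, so the point is downgradient.

downgradient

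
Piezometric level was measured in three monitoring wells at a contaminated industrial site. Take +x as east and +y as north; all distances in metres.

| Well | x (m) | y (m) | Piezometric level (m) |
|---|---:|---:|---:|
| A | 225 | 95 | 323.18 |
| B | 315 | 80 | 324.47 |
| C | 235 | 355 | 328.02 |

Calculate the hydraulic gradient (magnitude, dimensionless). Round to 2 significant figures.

Differences from A: to B (Δx, Δy, Δh) = (90, -15, +1.29); to C = (10, 260, +4.84).
Determinant of the coordinate differences = 90·260 − 10·(-15) = 23550.
∂h/∂x = [(+1.29)·260 − (+4.84)·(-15)] / 23550 = +0.01732
∂h/∂y = [90·(+4.84) − 10·(+1.29)] / 23550 = +0.01795
|∇h| = √(0.01732² + 0.01795²) = 0.02494

0.025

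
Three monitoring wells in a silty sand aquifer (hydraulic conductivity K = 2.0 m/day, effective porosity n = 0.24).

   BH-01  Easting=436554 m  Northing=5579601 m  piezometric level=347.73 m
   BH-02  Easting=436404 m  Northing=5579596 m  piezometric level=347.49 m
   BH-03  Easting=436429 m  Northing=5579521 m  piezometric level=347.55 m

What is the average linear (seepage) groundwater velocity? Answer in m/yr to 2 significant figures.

5.0 m/yr

With h = a·x + b·y + c and BH-01 as origin, the differences give:
  (-150)·a + (-5)·b = -0.24
  (-125)·a + (-80)·b = -0.18
Eliminate b (×(-80) and ×(-5), subtract): 11375·a = 18.300 → a = ∂h/∂x = +0.001609
Back-substitute: b = ∂h/∂y = -0.0002637.
|∇h| = √(0.001609² + -0.0002637²) = 0.00163
Seepage velocity v = K·i/n = 2.0 × 0.00163 / 0.24 = 0.01358 m/day = 4.96 m/yr.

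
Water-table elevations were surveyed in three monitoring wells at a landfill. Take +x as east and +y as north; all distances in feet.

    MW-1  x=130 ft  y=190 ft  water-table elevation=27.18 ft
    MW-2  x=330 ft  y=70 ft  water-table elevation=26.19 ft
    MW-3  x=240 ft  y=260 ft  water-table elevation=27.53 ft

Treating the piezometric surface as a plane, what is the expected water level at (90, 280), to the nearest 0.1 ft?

27.8 ft

Differences from MW-1: to MW-2 (Δx, Δy, Δh) = (200, -120, -0.99); to MW-3 = (110, 70, +0.35).
Solve a·Δx + b·Δy = Δh: det = 200·70 − 110·(-120) = 27200.
∂h/∂x = [(-0.99)·70 − (+0.35)·(-120)] / 27200 = -0.001004
∂h/∂y = [200·(+0.35) − 110·(-0.99)] / 27200 = +0.006577
h(90, 280) = 27.18 + (-0.001004)·(-40) + (+0.006577)·(90) = 27.18 +0.040 +0.592 = 27.812 ft.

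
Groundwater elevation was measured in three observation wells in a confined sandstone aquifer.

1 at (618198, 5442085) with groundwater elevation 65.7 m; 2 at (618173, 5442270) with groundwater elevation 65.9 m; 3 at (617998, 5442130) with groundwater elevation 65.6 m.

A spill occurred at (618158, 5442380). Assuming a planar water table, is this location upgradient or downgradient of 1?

Differences from 1: to 2 (Δx, Δy, Δh) = (-25, 185, +0.2); to 3 = (-200, 45, -0.1).
Determinant of the coordinate differences = (-25)·45 − (-200)·185 = 35875.
∂h/∂x = [(+0.2)·45 − (-0.1)·185] / 35875 = +0.0007666
∂h/∂y = [(-25)·(-0.1) − (-200)·(+0.2)] / 35875 = +0.001185
Head at (618158, 5442380) = 65.7 + (+0.0007666)·(-40) + (+0.001185)·(295) = 66.02 m.
That is higher than the 65.7 m at 1, so the point is upgradient.

upgradient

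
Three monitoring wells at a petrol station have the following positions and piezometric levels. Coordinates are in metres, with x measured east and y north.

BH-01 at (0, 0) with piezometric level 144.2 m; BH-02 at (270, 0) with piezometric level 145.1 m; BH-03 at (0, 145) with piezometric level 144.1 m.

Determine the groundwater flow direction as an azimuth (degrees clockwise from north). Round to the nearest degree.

282°

∂h/∂x = (145.1 − 144.2) / (270 − 0) = +0.003333
∂h/∂y = (144.1 − 144.2) / (145 − 0) = -0.0006897
Flow direction (−∇h) has components (-0.003333 E, +0.0006897 N).
Azimuth = atan2(E, N) = atan2(-0.003333, +0.0006897) = 281.7° ≈ 282°.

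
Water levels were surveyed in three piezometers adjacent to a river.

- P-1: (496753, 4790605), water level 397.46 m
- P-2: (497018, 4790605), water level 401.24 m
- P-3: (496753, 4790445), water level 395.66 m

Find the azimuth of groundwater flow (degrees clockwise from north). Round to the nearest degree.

∂h/∂x = (401.24 − 397.46) / (497018 − 496753) = +0.01426
∂h/∂y = (395.66 − 397.46) / (4790445 − 4790605) = +0.01125
Flow direction (−∇h) has components (-0.01426 E, -0.01125 N).
Azimuth = atan2(E, N) = atan2(-0.01426, -0.01125) = 231.7° ≈ 232°.

232°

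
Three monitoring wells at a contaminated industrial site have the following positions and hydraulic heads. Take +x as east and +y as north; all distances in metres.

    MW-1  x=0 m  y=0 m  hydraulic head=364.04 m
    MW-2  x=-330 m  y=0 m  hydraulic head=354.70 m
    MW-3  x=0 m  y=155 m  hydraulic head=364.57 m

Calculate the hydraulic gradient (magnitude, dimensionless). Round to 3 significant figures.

∂h/∂x = (354.70 − 364.04) / (-330 − 0) = +0.02830
∂h/∂y = (364.57 − 364.04) / (155 − 0) = +0.003419
|∇h| = √(0.02830² + 0.003419²) = 0.02851

0.0285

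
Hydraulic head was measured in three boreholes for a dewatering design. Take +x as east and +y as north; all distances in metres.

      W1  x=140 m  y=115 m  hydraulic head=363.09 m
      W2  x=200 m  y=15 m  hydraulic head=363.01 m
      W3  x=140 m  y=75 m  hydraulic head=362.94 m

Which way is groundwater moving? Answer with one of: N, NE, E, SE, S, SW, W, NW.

With h = a·x + b·y + c and W1 as origin, the differences give:
  60·a + (-100)·b = -0.08
  0·a + (-40)·b = -0.15
Eliminate b (×(-40) and ×(-100), subtract): -2400·a = -11.800 → a = ∂h/∂x = +0.004917
Back-substitute: b = ∂h/∂y = +0.003750.
Flow = −∇h = (-0.004917 east, -0.003750 north), which points southwest.

SW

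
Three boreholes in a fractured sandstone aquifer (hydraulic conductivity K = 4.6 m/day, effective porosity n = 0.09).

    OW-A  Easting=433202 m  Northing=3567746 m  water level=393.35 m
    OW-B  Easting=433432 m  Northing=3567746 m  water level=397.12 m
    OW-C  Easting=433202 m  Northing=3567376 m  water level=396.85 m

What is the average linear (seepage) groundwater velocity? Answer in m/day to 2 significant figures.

∂h/∂x = (397.12 − 393.35) / (433432 − 433202) = +0.01639
∂h/∂y = (396.85 − 393.35) / (3567376 − 3567746) = -0.009459
|∇h| = √(0.01639² + -0.009459²) = 0.01892
Seepage velocity v = K·i/n = 4.6 × 0.01892 / 0.09 = 0.967 m/day.

0.97 m/day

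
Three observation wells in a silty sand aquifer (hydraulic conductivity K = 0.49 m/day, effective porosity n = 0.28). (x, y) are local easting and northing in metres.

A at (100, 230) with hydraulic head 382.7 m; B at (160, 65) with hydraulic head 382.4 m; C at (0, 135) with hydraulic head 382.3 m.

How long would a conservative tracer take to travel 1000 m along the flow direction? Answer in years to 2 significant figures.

Three-point gradient (reference A): Δ to B = (60, -165, -0.3), Δ to C = (-100, -95, -0.4).
∂h/∂x = +0.001689, ∂h/∂y = +0.002432 (det = -22200).
|∇h| = √(0.001689² + 0.002432²) = 0.002961
Seepage velocity v = K·i/n = 0.49 × 0.002961 / 0.28 = 0.005182 m/day.
t = 1000 / 0.005182 = 1.93e+05 days = 528 years.

530 years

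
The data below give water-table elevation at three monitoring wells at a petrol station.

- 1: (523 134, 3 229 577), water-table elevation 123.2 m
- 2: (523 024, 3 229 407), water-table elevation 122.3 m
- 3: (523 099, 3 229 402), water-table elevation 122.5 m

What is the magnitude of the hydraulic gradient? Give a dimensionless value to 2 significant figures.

Taking 1 as reference: 2−1 = (-110, -170, -0.9); 3−1 = (-35, -175, -0.7).
Solve a·Δx + b·Δy = Δh: det = (-110)·(-175) − (-35)·(-170) = 13300.
∂h/∂x = [(-0.9)·(-175) − (-0.7)·(-170)] / 13300 = +0.002895
∂h/∂y = [(-110)·(-0.7) − (-35)·(-0.9)] / 13300 = +0.003421
|∇h| = √(0.002895² + 0.003421²) = 0.004482

0.0045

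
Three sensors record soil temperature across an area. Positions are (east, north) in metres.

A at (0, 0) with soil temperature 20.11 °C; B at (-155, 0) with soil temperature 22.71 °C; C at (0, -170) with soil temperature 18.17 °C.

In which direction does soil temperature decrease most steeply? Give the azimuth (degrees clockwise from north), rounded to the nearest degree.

∂T/∂x = (22.71 − 20.11) / (-155 − 0) = -0.01677
∂T/∂y = (18.17 − 20.11) / (-170 − 0) = +0.01141
Steepest decrease is along −∇f: components (+0.01677 E, -0.01141 N).
Azimuth = atan2(+0.01677, -0.01141) = 124.2° ≈ 124°.

124°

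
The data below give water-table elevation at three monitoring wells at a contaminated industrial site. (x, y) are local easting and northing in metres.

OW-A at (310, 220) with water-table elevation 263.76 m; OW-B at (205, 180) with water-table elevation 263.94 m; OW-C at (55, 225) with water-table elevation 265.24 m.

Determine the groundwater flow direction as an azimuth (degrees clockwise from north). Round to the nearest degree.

151°

Three-point gradient (reference OW-A): Δ to OW-B = (-105, -40, +0.18), Δ to OW-C = (-255, 5, +1.48).
∂h/∂x = -0.005604, ∂h/∂y = +0.01021 (det = -10725).
Flow direction (−∇h) has components (+0.005604 E, -0.01021 N).
Azimuth = atan2(E, N) = atan2(+0.005604, -0.01021) = 151.2° ≈ 151°.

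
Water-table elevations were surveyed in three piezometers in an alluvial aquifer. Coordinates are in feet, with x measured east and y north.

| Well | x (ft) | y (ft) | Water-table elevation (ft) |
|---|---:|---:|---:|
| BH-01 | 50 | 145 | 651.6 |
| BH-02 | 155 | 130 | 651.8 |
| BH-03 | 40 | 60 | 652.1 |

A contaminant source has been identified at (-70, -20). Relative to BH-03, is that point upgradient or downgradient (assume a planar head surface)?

upgradient

With h = a·x + b·y + c and BH-01 as origin, the differences give:
  105·a + (-15)·b = +0.2
  (-10)·a + (-85)·b = +0.5
Eliminate b (×(-85) and ×(-15), subtract): -9075·a = -9.50 → a = ∂h/∂x = +0.001047
Back-substitute: b = ∂h/∂y = -0.006006.
Head at (-70, -20) = 651.6 + (+0.001047)·(-120) + (-0.006006)·(-165) = 652.47 ft.
That is higher than the 652.1 ft at BH-03, so the point is upgradient.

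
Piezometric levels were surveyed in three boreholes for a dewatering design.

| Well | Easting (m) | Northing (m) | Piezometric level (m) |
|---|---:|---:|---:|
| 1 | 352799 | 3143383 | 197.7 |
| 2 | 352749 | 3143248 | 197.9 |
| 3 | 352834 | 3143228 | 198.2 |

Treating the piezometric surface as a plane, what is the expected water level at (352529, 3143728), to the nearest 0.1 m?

Taking 1 as reference: 2−1 = (-50, -135, +0.2); 3−1 = (35, -155, +0.5).
Determinant of the coordinate differences = (-50)·(-155) − 35·(-135) = 12475.
∂h/∂x = [(+0.2)·(-155) − (+0.5)·(-135)] / 12475 = +0.002926
∂h/∂y = [(-50)·(+0.5) − 35·(+0.2)] / 12475 = -0.002565
h(352529, 3143728) = 197.7 + (+0.002926)·(-270) + (-0.002565)·(345) = 197.7 -0.790 -0.885 = 196.025 m.

196.0 m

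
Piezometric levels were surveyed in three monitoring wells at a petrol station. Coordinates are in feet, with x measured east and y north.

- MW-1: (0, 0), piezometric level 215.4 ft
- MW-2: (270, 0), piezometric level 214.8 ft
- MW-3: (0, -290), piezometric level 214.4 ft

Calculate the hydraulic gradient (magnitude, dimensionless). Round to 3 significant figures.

∂h/∂x = (214.8 − 215.4) / (270 − 0) = -0.002222
∂h/∂y = (214.4 − 215.4) / (-290 − 0) = +0.003448
|∇h| = √(-0.002222² + 0.003448²) = 0.004102

0.00410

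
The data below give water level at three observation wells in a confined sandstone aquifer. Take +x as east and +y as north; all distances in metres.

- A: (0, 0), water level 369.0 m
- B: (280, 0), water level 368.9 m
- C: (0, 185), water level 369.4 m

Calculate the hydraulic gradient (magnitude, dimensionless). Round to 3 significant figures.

∂h/∂x = (368.9 − 369.0) / (280 − 0) = -0.0003571
∂h/∂y = (369.4 − 369.0) / (185 − 0) = +0.002162
|∇h| = √(-0.0003571² + 0.002162²) = 0.002191

0.00219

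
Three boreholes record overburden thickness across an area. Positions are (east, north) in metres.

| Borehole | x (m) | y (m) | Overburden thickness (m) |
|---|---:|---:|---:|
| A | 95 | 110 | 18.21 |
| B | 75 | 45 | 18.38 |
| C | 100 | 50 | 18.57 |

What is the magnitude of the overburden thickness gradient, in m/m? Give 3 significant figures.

0.0101 m/m

Differences from A: to B (Δx, Δy, Δh) = (-20, -65, +0.17); to C = (5, -60, +0.36).
Solve a·Δx + b·Δy = Δd: det = (-20)·(-60) − 5·(-65) = 1525.
∂d/∂x = [(+0.17)·(-60) − (+0.36)·(-65)] / 1525 = +0.008656
∂d/∂y = [(-20)·(+0.36) − 5·(+0.17)] / 1525 = -0.005279
|∇f| = √(0.008656² + -0.005279²) = 0.01014 m/m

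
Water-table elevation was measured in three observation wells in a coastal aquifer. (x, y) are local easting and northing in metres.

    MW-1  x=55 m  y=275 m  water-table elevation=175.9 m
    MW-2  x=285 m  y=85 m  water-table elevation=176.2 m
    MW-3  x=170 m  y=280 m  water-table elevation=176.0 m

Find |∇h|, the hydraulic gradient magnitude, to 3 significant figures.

0.00102

Three-point gradient (reference MW-1): Δ to MW-2 = (230, -190, +0.3), Δ to MW-3 = (115, 5, +0.1).
∂h/∂x = +0.0008913, ∂h/∂y = -0.0005000 (det = 23000).
|∇h| = √(0.0008913² + -0.0005000²) = 0.001022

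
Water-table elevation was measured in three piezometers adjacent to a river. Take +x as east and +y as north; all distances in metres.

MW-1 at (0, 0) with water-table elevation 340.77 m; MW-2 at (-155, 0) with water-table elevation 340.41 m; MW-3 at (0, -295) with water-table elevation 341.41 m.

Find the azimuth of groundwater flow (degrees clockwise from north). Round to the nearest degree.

∂h/∂x = (340.41 − 340.77) / (-155 − 0) = +0.002323
∂h/∂y = (341.41 − 340.77) / (-295 − 0) = -0.002169
Flow direction (−∇h) has components (-0.002323 E, +0.002169 N).
Azimuth = atan2(E, N) = atan2(-0.002323, +0.002169) = 313.0° ≈ 313°.

313°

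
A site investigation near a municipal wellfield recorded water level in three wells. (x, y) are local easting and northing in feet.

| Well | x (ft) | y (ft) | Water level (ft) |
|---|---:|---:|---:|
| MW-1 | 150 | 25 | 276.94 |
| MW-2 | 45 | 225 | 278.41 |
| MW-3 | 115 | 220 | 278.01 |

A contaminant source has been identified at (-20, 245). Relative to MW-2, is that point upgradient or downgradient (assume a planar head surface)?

Three-point gradient (reference MW-1): Δ to MW-2 = (-105, 200, +1.47), Δ to MW-3 = (-35, 195, +1.07).
∂h/∂x = -0.005391, ∂h/∂y = +0.004519 (det = -13475).
Head at (-20, 245) = 276.94 + (-0.005391)·(-170) + (+0.004519)·(220) = 278.85 ft.
That is higher than the 278.41 ft at MW-2, so the point is upgradient.

upgradient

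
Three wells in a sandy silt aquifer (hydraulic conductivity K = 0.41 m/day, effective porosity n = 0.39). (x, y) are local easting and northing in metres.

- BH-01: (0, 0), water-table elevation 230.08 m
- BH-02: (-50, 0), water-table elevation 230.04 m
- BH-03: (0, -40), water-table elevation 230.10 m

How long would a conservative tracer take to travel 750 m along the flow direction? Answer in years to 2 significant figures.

2100 years

∂h/∂x = (230.04 − 230.08) / (-50 − 0) = +0.0008000
∂h/∂y = (230.10 − 230.08) / (-40 − 0) = -0.0005000
|∇h| = √(0.0008000² + -0.0005000²) = 0.0009434
Seepage velocity v = K·i/n = 0.41 × 0.0009434 / 0.39 = 0.0009918 m/day.
t = 750 / 0.0009918 = 7.562e+05 days = 2.07e+03 years.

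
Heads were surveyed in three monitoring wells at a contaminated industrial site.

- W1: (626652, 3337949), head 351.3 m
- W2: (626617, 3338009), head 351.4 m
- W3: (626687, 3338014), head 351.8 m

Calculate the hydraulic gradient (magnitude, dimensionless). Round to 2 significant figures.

0.0072

Three-point gradient (reference W1): Δ to W2 = (-35, 60, +0.1), Δ to W3 = (35, 65, +0.5).
∂h/∂x = +0.005371, ∂h/∂y = +0.004800 (det = -4375).
|∇h| = √(0.005371² + 0.004800²) = 0.007203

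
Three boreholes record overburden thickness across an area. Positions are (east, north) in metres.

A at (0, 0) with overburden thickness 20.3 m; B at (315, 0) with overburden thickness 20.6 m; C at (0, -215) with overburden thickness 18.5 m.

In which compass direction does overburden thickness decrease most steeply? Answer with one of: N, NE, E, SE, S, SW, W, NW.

S

∂d/∂x = (20.6 − 20.3) / (315 − 0) = +0.0009524
∂d/∂y = (18.5 − 20.3) / (-215 − 0) = +0.008372
Steepest decrease is along −∇f = (-0.0009524 E, -0.008372 N) → south.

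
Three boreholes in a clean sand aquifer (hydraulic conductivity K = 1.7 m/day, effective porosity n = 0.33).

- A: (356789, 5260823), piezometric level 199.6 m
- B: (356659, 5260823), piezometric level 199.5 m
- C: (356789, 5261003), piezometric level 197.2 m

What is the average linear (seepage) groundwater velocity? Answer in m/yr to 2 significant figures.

∂h/∂x = (199.5 − 199.6) / (356659 − 356789) = +0.0007692
∂h/∂y = (197.2 − 199.6) / (5261003 − 5260823) = -0.01333
|∇h| = √(0.0007692² + -0.01333²) = 0.01335
Seepage velocity v = K·i/n = 1.7 × 0.01335 / 0.33 = 0.06877 m/day = 25.12 m/yr.

25 m/yr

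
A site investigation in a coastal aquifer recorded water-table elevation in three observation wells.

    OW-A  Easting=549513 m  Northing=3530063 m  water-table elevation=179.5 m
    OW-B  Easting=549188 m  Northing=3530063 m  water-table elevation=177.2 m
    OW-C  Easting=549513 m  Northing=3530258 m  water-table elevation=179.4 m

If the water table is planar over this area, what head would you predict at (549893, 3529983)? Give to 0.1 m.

182.2 m

∂h/∂x = (177.2 − 179.5) / (549188 − 549513) = +0.007077
∂h/∂y = (179.4 − 179.5) / (3530258 − 3530063) = -0.0005128
h(549893, 3529983) = 179.5 + (+0.007077)·(380) + (-0.0005128)·(-80) = 179.5 +2.689 +0.041 = 182.230 m.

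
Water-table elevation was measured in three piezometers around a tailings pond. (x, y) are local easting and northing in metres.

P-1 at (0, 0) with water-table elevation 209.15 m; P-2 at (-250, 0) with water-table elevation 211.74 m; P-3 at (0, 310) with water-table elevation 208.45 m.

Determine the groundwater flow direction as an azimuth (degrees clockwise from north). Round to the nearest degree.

078°

∂h/∂x = (211.74 − 209.15) / (-250 − 0) = -0.01036
∂h/∂y = (208.45 − 209.15) / (310 − 0) = -0.002258
Flow direction (−∇h) has components (+0.01036 E, +0.002258 N).
Azimuth = atan2(E, N) = atan2(+0.01036, +0.002258) = 77.7° ≈ 078°.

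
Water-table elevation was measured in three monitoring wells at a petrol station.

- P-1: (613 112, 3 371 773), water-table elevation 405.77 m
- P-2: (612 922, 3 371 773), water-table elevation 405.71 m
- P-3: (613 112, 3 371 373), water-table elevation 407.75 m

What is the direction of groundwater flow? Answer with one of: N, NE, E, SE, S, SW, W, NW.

N

∂h/∂x = (405.71 − 405.77) / (612922 − 613112) = +0.0003158
∂h/∂y = (407.75 − 405.77) / (3371373 − 3371773) = -0.004950
Flow = −∇h = (-0.0003158 east, +0.004950 north), which points north.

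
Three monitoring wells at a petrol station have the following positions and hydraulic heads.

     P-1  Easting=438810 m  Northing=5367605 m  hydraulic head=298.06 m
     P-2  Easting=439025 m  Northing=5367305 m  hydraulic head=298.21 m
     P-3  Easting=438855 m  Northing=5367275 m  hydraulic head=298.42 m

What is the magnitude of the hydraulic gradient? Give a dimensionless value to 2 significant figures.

0.0016

With h = a·x + b·y + c and P-1 as origin, the differences give:
  215·a + (-300)·b = +0.15
  45·a + (-330)·b = +0.36
Eliminate b (×(-330) and ×(-300), subtract): -57450·a = 58.500 → a = ∂h/∂x = -0.001018
Back-substitute: b = ∂h/∂y = -0.001230.
|∇h| = √(-0.001018² + -0.001230²) = 0.001597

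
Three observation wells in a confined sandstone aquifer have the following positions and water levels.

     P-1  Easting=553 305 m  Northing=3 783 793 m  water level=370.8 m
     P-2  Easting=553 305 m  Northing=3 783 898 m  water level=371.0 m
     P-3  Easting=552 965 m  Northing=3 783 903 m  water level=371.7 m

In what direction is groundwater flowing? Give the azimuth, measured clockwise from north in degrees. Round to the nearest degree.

Taking P-1 as reference: P-2−P-1 = (0, 105, +0.2); P-3−P-1 = (-340, 110, +0.9).
Determinant of the coordinate differences = 0·110 − (-340)·105 = 35700.
∂h/∂x = [(+0.2)·110 − (+0.9)·105] / 35700 = -0.002031
∂h/∂y = [0·(+0.9) − (-340)·(+0.2)] / 35700 = +0.001905
Flow direction (−∇h) has components (+0.002031 E, -0.001905 N).
Azimuth = atan2(E, N) = atan2(+0.002031, -0.001905) = 133.2° ≈ 133°.

133°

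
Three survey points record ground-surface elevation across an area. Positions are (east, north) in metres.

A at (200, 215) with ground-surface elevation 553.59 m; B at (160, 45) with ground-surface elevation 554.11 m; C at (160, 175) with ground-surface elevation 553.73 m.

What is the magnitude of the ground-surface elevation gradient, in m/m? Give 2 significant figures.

0.0030 m/m

Three-point gradient (reference A): Δ to B = (-40, -170, +0.52), Δ to C = (-40, -40, +0.14).
∂z/∂x = -0.0005769, ∂z/∂y = -0.002923 (det = -5200).
|∇f| = √(-0.0005769² + -0.002923²) = 0.002979 m/m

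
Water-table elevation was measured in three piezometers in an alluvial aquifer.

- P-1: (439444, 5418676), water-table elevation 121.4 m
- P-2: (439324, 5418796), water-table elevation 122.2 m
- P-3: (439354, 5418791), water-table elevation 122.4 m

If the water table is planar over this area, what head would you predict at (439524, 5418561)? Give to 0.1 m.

120.3 m

Three-point gradient (reference P-1): Δ to P-2 = (-120, 120, +0.8), Δ to P-3 = (-90, 115, +1.0).
∂h/∂x = +0.009333, ∂h/∂y = +0.01600 (det = -3000).
h(439524, 5418561) = 121.4 + (+0.009333)·(80) + (+0.01600)·(-115) = 121.4 +0.747 -1.840 = 120.307 m.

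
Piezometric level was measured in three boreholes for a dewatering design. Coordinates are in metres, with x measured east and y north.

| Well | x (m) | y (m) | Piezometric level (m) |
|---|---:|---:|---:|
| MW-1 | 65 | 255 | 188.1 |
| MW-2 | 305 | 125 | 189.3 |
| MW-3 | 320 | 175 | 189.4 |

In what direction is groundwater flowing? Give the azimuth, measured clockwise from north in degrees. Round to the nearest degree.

Taking MW-1 as reference: MW-2−MW-1 = (240, -130, +1.2); MW-3−MW-1 = (255, -80, +1.3).
Solve a·Δx + b·Δy = Δh: det = 240·(-80) − 255·(-130) = 13950.
∂h/∂x = [(+1.2)·(-80) − (+1.3)·(-130)] / 13950 = +0.005233
∂h/∂y = [240·(+1.3) − 255·(+1.2)] / 13950 = +0.0004301
Flow direction (−∇h) has components (-0.005233 E, -0.0004301 N).
Azimuth = atan2(E, N) = atan2(-0.005233, -0.0004301) = 265.3° ≈ 265°.

265°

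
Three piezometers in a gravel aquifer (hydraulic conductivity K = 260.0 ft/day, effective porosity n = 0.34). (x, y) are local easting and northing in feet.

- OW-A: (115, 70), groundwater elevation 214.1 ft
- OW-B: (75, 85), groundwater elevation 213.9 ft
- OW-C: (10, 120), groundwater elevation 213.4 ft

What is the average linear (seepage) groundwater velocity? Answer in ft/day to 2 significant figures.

Differences from OW-A: to OW-B (Δx, Δy, Δh) = (-40, 15, -0.2); to OW-C = (-105, 50, -0.7).
Solve a·Δx + b·Δy = Δh: det = (-40)·50 − (-105)·15 = -425.
∂h/∂x = [(-0.2)·50 − (-0.7)·15] / -425 = -0.001176
∂h/∂y = [(-40)·(-0.7) − (-105)·(-0.2)] / -425 = -0.01647
|∇h| = √(-0.001176² + -0.01647²) = 0.01651
Seepage velocity v = K·i/n = 260.0 × 0.01651 / 0.34 = 12.63 ft/day.

13 ft/day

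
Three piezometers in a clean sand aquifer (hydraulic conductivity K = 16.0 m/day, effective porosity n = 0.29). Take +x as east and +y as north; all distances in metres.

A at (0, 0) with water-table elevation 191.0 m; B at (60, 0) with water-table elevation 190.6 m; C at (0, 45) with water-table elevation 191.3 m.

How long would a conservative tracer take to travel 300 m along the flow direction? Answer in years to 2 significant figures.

∂h/∂x = (190.6 − 191.0) / (60 − 0) = -0.006667
∂h/∂y = (191.3 − 191.0) / (45 − 0) = +0.006667
|∇h| = √(-0.006667² + 0.006667²) = 0.009429
Seepage velocity v = K·i/n = 16.0 × 0.009429 / 0.29 = 0.5202 m/day.
t = 300 / 0.5202 = 576.7 days = 1.58 years.

1.6 years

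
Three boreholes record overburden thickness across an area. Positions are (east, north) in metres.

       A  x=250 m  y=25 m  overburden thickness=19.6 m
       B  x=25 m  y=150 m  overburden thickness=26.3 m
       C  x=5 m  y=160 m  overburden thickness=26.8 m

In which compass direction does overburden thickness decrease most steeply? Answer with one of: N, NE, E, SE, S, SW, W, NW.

S

Taking A as reference: B−A = (-225, 125, +6.7); C−A = (-245, 135, +7.2).
Solve a·Δx + b·Δy = Δd: det = (-225)·135 − (-245)·125 = 250.
∂d/∂x = [(+6.7)·135 − (+7.2)·125] / 250 = +0.01800
∂d/∂y = [(-225)·(+7.2) − (-245)·(+6.7)] / 250 = +0.08600
Steepest decrease is along −∇f = (-0.01800 E, -0.08600 N) → south.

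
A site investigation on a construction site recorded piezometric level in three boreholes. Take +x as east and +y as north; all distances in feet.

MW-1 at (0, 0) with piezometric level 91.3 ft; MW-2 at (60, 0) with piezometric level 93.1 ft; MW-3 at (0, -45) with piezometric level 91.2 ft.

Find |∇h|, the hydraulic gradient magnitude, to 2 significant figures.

0.030

∂h/∂x = (93.1 − 91.3) / (60 − 0) = +0.03000
∂h/∂y = (91.2 − 91.3) / (-45 − 0) = +0.002222
|∇h| = √(0.03000² + 0.002222²) = 0.03008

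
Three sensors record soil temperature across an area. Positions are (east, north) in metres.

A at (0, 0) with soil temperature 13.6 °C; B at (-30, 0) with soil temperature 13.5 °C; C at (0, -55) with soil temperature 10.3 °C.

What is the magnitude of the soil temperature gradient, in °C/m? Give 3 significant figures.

∂T/∂x = (13.5 − 13.6) / (-30 − 0) = +0.003333
∂T/∂y = (10.3 − 13.6) / (-55 − 0) = +0.06000
|∇f| = √(0.003333² + 0.06000²) = 0.06009 °C/m

0.0601 °C/m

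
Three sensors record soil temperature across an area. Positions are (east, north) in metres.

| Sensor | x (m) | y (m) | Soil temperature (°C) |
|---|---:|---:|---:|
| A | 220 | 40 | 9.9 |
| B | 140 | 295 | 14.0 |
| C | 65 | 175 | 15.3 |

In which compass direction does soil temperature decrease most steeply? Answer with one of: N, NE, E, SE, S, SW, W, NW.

With T = a·x + b·y + c and A as origin, the differences give:
  (-80)·a + 255·b = +4.1
  (-155)·a + 135·b = +5.4
Eliminate b (×135 and ×255, subtract): 28725·a = -823.50 → a = ∂T/∂x = -0.02867
Back-substitute: b = ∂T/∂y = +0.007084.
Steepest decrease is along −∇f = (+0.02867 E, -0.007084 N) → east.

E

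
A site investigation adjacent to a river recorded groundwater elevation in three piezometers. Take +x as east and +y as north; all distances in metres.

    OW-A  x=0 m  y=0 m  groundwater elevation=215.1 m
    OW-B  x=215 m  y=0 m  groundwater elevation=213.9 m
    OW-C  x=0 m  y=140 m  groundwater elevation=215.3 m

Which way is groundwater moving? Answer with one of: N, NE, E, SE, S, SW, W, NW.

E

∂h/∂x = (213.9 − 215.1) / (215 − 0) = -0.005581
∂h/∂y = (215.3 − 215.1) / (140 − 0) = +0.001429
Flow = −∇h = (+0.005581 east, -0.001429 north), which points east.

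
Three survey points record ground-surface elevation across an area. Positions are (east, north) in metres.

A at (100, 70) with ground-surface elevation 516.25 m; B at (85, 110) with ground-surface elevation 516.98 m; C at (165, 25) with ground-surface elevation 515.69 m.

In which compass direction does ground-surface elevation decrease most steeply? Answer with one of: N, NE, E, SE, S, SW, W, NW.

S

Taking A as reference: B−A = (-15, 40, +0.73); C−A = (65, -45, -0.56).
Determinant of the coordinate differences = (-15)·(-45) − 65·40 = -1925.
∂z/∂x = [(+0.73)·(-45) − (-0.56)·40] / -1925 = +0.005429
∂z/∂y = [(-15)·(-0.56) − 65·(+0.73)] / -1925 = +0.02029
Steepest decrease is along −∇f = (-0.005429 E, -0.02029 N) → south.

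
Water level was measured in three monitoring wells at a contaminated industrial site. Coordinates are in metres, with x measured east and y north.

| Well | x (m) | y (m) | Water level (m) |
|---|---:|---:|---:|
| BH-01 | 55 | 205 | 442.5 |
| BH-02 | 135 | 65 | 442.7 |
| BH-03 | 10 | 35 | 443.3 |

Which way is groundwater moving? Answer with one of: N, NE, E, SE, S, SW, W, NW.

Differences from BH-01: to BH-02 (Δx, Δy, Δh) = (80, -140, +0.2); to BH-03 = (-45, -170, +0.8).
Determinant of the coordinate differences = 80·(-170) − (-45)·(-140) = -19900.
∂h/∂x = [(+0.2)·(-170) − (+0.8)·(-140)] / -19900 = -0.003920
∂h/∂y = [80·(+0.8) − (-45)·(+0.2)] / -19900 = -0.003668
Flow = −∇h = (+0.003920 east, +0.003668 north), which points northeast.

NE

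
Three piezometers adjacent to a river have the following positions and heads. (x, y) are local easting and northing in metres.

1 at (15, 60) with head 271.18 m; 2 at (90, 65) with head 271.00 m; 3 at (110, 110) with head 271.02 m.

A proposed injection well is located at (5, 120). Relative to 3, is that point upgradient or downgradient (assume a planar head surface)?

upgradient

Differences from 1: to 2 (Δx, Δy, Δh) = (75, 5, -0.18); to 3 = (95, 50, -0.16).
Solve a·Δx + b·Δy = Δh: det = 75·50 − 95·5 = 3275.
∂h/∂x = [(-0.18)·50 − (-0.16)·5] / 3275 = -0.002504
∂h/∂y = [75·(-0.16) − 95·(-0.18)] / 3275 = +0.001557
Head at (5, 120) = 271.18 + (-0.002504)·(-10) + (+0.001557)·(60) = 271.30 m.
That is higher than the 271.02 m at 3, so the point is upgradient.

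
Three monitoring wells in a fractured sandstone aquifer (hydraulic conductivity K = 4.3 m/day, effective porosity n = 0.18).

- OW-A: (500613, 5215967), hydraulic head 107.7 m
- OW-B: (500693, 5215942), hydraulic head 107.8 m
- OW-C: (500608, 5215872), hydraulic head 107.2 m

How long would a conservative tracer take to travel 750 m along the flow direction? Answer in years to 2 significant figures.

Three-point gradient (reference OW-A): Δ to OW-B = (80, -25, +0.1), Δ to OW-C = (-5, -95, -0.5).
∂h/∂x = +0.002848, ∂h/∂y = +0.005113 (det = -7725).
|∇h| = √(0.002848² + 0.005113²) = 0.005853
Seepage velocity v = K·i/n = 4.3 × 0.005853 / 0.18 = 0.1398 m/day.
t = 750 / 0.1398 = 5365 days = 14.7 years.

15 years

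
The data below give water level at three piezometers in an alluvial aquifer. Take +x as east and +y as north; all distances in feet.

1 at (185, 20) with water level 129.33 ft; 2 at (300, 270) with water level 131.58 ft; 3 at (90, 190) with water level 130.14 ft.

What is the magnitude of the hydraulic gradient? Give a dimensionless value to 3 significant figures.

Three-point gradient (reference 1): Δ to 2 = (115, 250, +2.25), Δ to 3 = (-95, 170, +0.81).
∂h/∂x = +0.004157, ∂h/∂y = +0.007088 (det = 43300).
|∇h| = √(0.004157² + 0.007088²) = 0.008217

0.00822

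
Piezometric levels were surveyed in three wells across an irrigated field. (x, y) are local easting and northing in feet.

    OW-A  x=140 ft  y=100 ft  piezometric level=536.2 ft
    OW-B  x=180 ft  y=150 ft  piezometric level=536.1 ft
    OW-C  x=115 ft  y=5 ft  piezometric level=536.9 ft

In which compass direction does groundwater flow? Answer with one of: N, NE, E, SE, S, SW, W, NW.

NW

Differences from OW-A: to OW-B (Δx, Δy, Δh) = (40, 50, -0.1); to OW-C = (-25, -95, +0.7).
Determinant of the coordinate differences = 40·(-95) − (-25)·50 = -2550.
∂h/∂x = [(-0.1)·(-95) − (+0.7)·50] / -2550 = +0.010000
∂h/∂y = [40·(+0.7) − (-25)·(-0.1)] / -2550 = -0.010000
Flow = −∇h = (-0.010000 east, +0.010000 north), which points northwest.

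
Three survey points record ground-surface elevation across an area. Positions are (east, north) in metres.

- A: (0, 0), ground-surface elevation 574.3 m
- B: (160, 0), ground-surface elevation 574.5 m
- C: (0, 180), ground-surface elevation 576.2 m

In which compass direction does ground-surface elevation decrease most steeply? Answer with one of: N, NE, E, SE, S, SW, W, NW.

S

∂z/∂x = (574.5 − 574.3) / (160 − 0) = +0.001250
∂z/∂y = (576.2 − 574.3) / (180 − 0) = +0.01056
Steepest decrease is along −∇f = (-0.001250 E, -0.01056 N) → south.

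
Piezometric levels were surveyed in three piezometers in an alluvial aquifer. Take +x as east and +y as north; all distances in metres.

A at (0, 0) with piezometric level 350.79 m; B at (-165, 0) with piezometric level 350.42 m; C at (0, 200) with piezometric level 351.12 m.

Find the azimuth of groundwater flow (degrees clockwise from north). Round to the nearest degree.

234°

∂h/∂x = (350.42 − 350.79) / (-165 − 0) = +0.002242
∂h/∂y = (351.12 − 350.79) / (200 − 0) = +0.001650
Flow direction (−∇h) has components (-0.002242 E, -0.001650 N).
Azimuth = atan2(E, N) = atan2(-0.002242, -0.001650) = 233.7° ≈ 234°.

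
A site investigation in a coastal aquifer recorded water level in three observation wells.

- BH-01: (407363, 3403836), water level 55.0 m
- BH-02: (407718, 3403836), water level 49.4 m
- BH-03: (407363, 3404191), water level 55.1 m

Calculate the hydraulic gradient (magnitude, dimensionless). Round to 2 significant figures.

0.016

∂h/∂x = (49.4 − 55.0) / (407718 − 407363) = -0.01577
∂h/∂y = (55.1 − 55.0) / (3404191 − 3403836) = +0.0002817
|∇h| = √(-0.01577² + 0.0002817²) = 0.01577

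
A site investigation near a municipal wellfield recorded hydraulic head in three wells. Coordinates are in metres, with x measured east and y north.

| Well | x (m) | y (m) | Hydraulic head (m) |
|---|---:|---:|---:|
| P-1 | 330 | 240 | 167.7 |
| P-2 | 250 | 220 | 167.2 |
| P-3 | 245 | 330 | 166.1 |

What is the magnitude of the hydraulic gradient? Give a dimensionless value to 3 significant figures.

0.0129

With h = a·x + b·y + c and P-1 as origin, the differences give:
  (-80)·a + (-20)·b = -0.5
  (-85)·a + 90·b = -1.6
Eliminate b (×90 and ×(-20), subtract): -8900·a = -77.00 → a = ∂h/∂x = +0.008652
Back-substitute: b = ∂h/∂y = -0.009607.
|∇h| = √(0.008652² + -0.009607²) = 0.01293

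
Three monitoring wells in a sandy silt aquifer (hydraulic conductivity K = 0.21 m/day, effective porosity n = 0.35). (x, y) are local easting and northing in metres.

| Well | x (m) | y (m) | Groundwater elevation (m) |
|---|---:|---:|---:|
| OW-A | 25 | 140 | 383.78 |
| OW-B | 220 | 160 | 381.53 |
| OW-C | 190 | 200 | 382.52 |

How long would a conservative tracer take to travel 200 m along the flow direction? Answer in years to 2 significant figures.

With h = a·x + b·y + c and OW-A as origin, the differences give:
  195·a + 20·b = -2.25
  165·a + 60·b = -1.26
Eliminate b (×60 and ×20, subtract): 8400·a = -109.800 → a = ∂h/∂x = -0.01307
Back-substitute: b = ∂h/∂y = +0.01495.
|∇h| = √(-0.01307² + 0.01495²) = 0.01986
Seepage velocity v = K·i/n = 0.21 × 0.01986 / 0.35 = 0.01192 m/day.
t = 200 / 0.01192 = 1.678e+04 days = 45.9 years.

46 years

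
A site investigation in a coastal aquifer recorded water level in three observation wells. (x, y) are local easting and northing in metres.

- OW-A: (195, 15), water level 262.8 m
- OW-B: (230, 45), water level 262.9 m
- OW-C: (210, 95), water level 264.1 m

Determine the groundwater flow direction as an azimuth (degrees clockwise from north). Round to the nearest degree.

Differences from OW-A: to OW-B (Δx, Δy, Δh) = (35, 30, +0.1); to OW-C = (15, 80, +1.3).
Determinant of the coordinate differences = 35·80 − 15·30 = 2350.
∂h/∂x = [(+0.1)·80 − (+1.3)·30] / 2350 = -0.01319
∂h/∂y = [35·(+1.3) − 15·(+0.1)] / 2350 = +0.01872
Flow direction (−∇h) has components (+0.01319 E, -0.01872 N).
Azimuth = atan2(E, N) = atan2(+0.01319, -0.01872) = 144.8° ≈ 145°.

145°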